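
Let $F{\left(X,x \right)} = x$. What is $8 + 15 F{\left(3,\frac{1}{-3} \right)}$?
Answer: $3$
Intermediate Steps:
$8 + 15 F{\left(3,\frac{1}{-3} \right)} = 8 + \frac{15}{-3} = 8 + 15 \left(- \frac{1}{3}\right) = 8 - 5 = 3$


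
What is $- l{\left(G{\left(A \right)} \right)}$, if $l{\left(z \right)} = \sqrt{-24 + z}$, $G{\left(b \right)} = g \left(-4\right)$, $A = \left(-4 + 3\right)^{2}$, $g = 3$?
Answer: $- 6 i \approx - 6.0 i$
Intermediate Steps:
$A = 1$ ($A = \left(-1\right)^{2} = 1$)
$G{\left(b \right)} = -12$ ($G{\left(b \right)} = 3 \left(-4\right) = -12$)
$- l{\left(G{\left(A \right)} \right)} = - \sqrt{-24 - 12} = - \sqrt{-36} = - 6 i$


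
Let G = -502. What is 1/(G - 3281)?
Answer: -1/3783 ≈ -0.00026434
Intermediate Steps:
1/(G - 3281) = 1/(-502 - 3281) = 1/(-3783) = -1/3783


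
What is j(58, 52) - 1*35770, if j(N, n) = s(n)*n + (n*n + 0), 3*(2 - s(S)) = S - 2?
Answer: -101486/3 ≈ -33829.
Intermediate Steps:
s(S) = 8/3 - S/3 (s(S) = 2 - (S - 2)/3 = 2 - (-2 + S)/3 = 2 + (⅔ - S/3) = 8/3 - S/3)
j(N, n) = n² + n*(8/3 - n/3) (j(N, n) = (8/3 - n/3)*n + (n*n + 0) = n*(8/3 - n/3) + (n² + 0) = n*(8/3 - n/3) + n² = n² + n*(8/3 - n/3))
j(58, 52) - 1*35770 = (⅔)*52*(4 + 52) - 1*35770 = (⅔)*52*56 - 35770 = 5824/3 - 35770 = -101486/3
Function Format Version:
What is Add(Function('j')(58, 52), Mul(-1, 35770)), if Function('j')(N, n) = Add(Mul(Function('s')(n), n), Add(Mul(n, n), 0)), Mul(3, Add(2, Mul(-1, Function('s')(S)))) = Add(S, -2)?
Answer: Rational(-101486, 3) ≈ -33829.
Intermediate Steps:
Function('s')(S) = Add(Rational(8, 3), Mul(Rational(-1, 3), S)) (Function('s')(S) = Add(2, Mul(Rational(-1, 3), Add(S, -2))) = Add(2, Mul(Rational(-1, 3), Add(-2, S))) = Add(2, Add(Rational(2, 3), Mul(Rational(-1, 3), S))) = Add(Rational(8, 3), Mul(Rational(-1, 3), S)))
Function('j')(N, n) = Add(Pow(n, 2), Mul(n, Add(Rational(8, 3), Mul(Rational(-1, 3), n)))) (Function('j')(N, n) = Add(Mul(Add(Rational(8, 3), Mul(Rational(-1, 3), n)), n), Add(Mul(n, n), 0)) = Add(Mul(n, Add(Rational(8, 3), Mul(Rational(-1, 3), n))), Add(Pow(n, 2), 0)) = Add(Mul(n, Add(Rational(8, 3), Mul(Rational(-1, 3), n))), Pow(n, 2)) = Add(Pow(n, 2), Mul(n, Add(Rational(8, 3), Mul(Rational(-1, 3), n)))))
Add(Function('j')(58, 52), Mul(-1, 35770)) = Add(Mul(Rational(2, 3), 52, Add(4, 52)), Mul(-1, 35770)) = Add(Mul(Rational(2, 3), 52, 56), -35770) = Add(Rational(5824, 3), -35770) = Rational(-101486, 3)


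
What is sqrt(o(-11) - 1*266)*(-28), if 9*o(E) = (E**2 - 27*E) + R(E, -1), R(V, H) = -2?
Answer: -28*I*sqrt(1978)/3 ≈ -415.1*I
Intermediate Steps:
o(E) = -2/9 - 3*E + E**2/9 (o(E) = ((E**2 - 27*E) - 2)/9 = (-2 + E**2 - 27*E)/9 = -2/9 - 3*E + E**2/9)
sqrt(o(-11) - 1*266)*(-28) = sqrt((-2/9 - 3*(-11) + (1/9)*(-11)**2) - 1*266)*(-28) = sqrt((-2/9 + 33 + (1/9)*121) - 266)*(-28) = sqrt((-2/9 + 33 + 121/9) - 266)*(-28) = sqrt(416/9 - 266)*(-28) = sqrt(-1978/9)*(-28) = (I*sqrt(1978)/3)*(-28) = -28*I*sqrt(1978)/3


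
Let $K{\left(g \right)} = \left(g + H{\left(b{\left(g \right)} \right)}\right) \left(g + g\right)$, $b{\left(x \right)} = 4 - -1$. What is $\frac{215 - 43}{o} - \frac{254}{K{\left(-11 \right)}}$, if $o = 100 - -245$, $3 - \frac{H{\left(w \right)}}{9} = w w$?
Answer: $\frac{351613}{793155} \approx 0.44331$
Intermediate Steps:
$b{\left(x \right)} = 5$ ($b{\left(x \right)} = 4 + 1 = 5$)
$H{\left(w \right)} = 27 - 9 w^{2}$ ($H{\left(w \right)} = 27 - 9 w w = 27 - 9 w^{2}$)
$o = 345$ ($o = 100 + 245 = 345$)
$K{\left(g \right)} = 2 g \left(-198 + g\right)$ ($K{\left(g \right)} = \left(g + \left(27 - 9 \cdot 5^{2}\right)\right) \left(g + g\right) = \left(g + \left(27 - 225\right)\right) 2 g = \left(g - 198\right) 2 g = \left(-198 + g\right) 2 g = 2 g \left(-198 + g\right)$)
$\frac{215 - 43}{o} - \frac{254}{K{\left(-11 \right)}} = \frac{215 - 43}{345} - \frac{254}{2 \left(-11\right) \left(-198 - 11\right)} = 172 \cdot \frac{1}{345} - \frac{254}{2 \left(-11\right) \left(-209\right)} = \frac{172}{345} - \frac{254}{4598} = \frac{172}{345} - \frac{127}{2299} = \frac{351613}{793155}$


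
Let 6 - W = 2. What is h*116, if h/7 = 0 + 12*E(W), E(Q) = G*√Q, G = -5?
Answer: -97440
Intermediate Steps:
W = 4 (W = 6 - 1*2 = 6 - 2 = 4)
E(Q) = -5*√Q
h = -840 (h = 7*(0 + 12*(-5*√4)) = 7*(0 + 12*(-5*2)) = 7*(0 + 12*(-10)) = 7*(0 - 120) = 7*(-120) = -840)
h*116 = -840*116 = -97440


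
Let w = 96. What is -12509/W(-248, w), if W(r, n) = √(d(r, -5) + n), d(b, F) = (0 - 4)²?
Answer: -1787*√7/4 ≈ -1182.0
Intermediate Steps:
d(b, F) = 16 (d(b, F) = (-4)² = 16)
W(r, n) = √(16 + n)
-12509/W(-248, w) = -12509/√(16 + 96) = -12509*√7/28 = -1787*√7/4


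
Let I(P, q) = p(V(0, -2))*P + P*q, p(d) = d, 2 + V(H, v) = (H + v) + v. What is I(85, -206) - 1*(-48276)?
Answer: 30256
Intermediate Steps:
V(H, v) = -2 + H + 2*v (V(H, v) = -2 + ((H + v) + v) = -2 + (H + 2*v) = -2 + H + 2*v)
I(P, q) = -6*P + P*q (I(P, q) = (-2 + 0 + 2*(-2))*P + P*q = (-2 + 0 - 4)*P + P*q = -6*P + P*q)
I(85, -206) - 1*(-48276) = 85*(-6 - 206) - 1*(-48276) = 85*(-212) + 48276 = -18020 + 48276 = 30256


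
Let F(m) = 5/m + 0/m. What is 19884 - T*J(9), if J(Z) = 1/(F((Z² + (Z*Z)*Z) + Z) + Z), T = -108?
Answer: 36688209/1844 ≈ 19896.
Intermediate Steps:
F(m) = 5/m (F(m) = 5/m + 0 = 5/m)
J(Z) = 1/(Z + 5/(Z + Z² + Z³)) (J(Z) = 1/(5/((Z² + (Z*Z)*Z) + Z) + Z) = 1/(5/((Z² + Z²*Z) + Z) + Z) = 1/(5/((Z² + Z³) + Z) + Z) = 1/(5/(Z + Z² + Z³) + Z) = 1/(Z + 5/(Z + Z² + Z³)))
19884 - T*J(9) = 19884 - (-108)*9*(1 + 9 + 9²)/(5 + 9²*(1 + 9 + 9²)) = 19884 - (-108)*9*(1 + 9 + 81)/(5 + 81*(1 + 9 + 81)) = 19884 - (-108)*9*91/(5 + 81*91) = 19884 - (-108)*9*91/(5 + 7371) = 19884 - (-108)*9*91/7376 = 19884 - (-108)*9*(1/7376)*91 = 19884 - (-108)*819/7376 = 19884 - 1*(-22113/1844) = 19884 + 22113/1844 = 36688209/1844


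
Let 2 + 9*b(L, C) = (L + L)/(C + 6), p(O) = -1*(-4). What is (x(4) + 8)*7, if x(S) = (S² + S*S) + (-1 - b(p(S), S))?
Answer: 4109/15 ≈ 273.93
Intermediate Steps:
p(O) = 4
b(L, C) = -2/9 + 2*L/(9*(6 + C)) (b(L, C) = -2/9 + ((L + L)/(C + 6))/9 = -2/9 + ((2*L)/(6 + C))/9 = -2/9 + (2*L/(6 + C))/9 = -2/9 + 2*L/(9*(6 + C)))
x(S) = -1 + 2*S² - 2*(-2 - S)/(9*(6 + S)) (x(S) = (S² + S*S) + (-1 - 2*(-6 + 4 - S)/(9*(6 + S))) = (S² + S²) + (-1 - 2*(-2 - S)/(9*(6 + S))) = 2*S² + (-1 - 2*(-2 - S)/(9*(6 + S))) = -1 + 2*S² - 2*(-2 - S)/(9*(6 + S)))
(x(4) + 8)*7 = ((-50 - 7*4 + 18*4³ + 108*4²)/(9*(6 + 4)) + 8)*7 = ((⅑)*(-50 - 28 + 18*64 + 108*16)/10 + 8)*7 = ((⅑)*(⅒)*(-50 - 28 + 1152 + 1728) + 8)*7 = ((⅑)*(⅒)*2802 + 8)*7 = (467/15 + 8)*7 = (587/15)*7 = 4109/15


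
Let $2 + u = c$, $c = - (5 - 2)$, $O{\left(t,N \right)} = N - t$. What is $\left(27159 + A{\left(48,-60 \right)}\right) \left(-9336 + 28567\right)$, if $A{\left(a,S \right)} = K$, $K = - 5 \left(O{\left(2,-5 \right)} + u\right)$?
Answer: $523448589$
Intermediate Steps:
$c = -3$ ($c = - (5 - 2) = \left(-1\right) 3 = -3$)
$u = -5$ ($u = -2 - 3 = -5$)
$K = 60$ ($K = - 5 \left(\left(-5 - 2\right) - 5\right) = - 5 \left(-7 - 5\right) = \left(-5\right) \left(-12\right) = 60$)
$A{\left(a,S \right)} = 60$
$\left(27159 + A{\left(48,-60 \right)}\right) \left(-9336 + 28567\right) = \left(27159 + 60\right) \left(-9336 + 28567\right) = 27219 \cdot 19231 = 523448589$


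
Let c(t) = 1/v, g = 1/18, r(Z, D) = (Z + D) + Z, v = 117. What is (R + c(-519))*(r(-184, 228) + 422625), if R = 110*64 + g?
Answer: 231997075625/78 ≈ 2.9743e+9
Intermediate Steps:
r(Z, D) = D + 2*Z (r(Z, D) = (D + Z) + Z = D + 2*Z)
g = 1/18 ≈ 0.055556
c(t) = 1/117
R = 126721/18 (R = 110*64 + 1/18 = 7040 + 1/18 = 126721/18 ≈ 7040.1)
(R + c(-519))*(r(-184, 228) + 422625) = (126721/18 + 1/117)*((228 + 2*(-184)) + 422625) = 549125*((228 - 368) + 422625)/78 = 549125*(-140 + 422625)/78 = (549125/78)*422485 = 231997075625/78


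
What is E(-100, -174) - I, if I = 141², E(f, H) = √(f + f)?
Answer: -19881 + 10*I*√2 ≈ -19881.0 + 14.142*I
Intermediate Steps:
E(f, H) = √2*√f (E(f, H) = √(2*f) = √2*√f)
I = 19881
E(-100, -174) - I = √2*√(-100) - 1*19881 = √2*(10*I) - 19881 = 10*I*√2 - 19881 = -19881 + 10*I*√2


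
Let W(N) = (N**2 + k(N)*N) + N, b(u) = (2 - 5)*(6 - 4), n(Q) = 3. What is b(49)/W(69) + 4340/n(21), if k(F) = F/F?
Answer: 7087214/4899 ≈ 1446.7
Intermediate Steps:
k(F) = 1
b(u) = -6 (b(u) = -3*2 = -6)
W(N) = N**2 + 2*N (W(N) = (N**2 + 1*N) + N = (N**2 + N) + N = (N + N**2) + N = N**2 + 2*N)
b(49)/W(69) + 4340/n(21) = -6*1/(69*(2 + 69)) + 4340/3 = -6/(69*71) + 4340*(1/3) = -6/4899 + 4340/3 = -6*1/4899 + 4340/3 = -2/1633 + 4340/3 = 7087214/4899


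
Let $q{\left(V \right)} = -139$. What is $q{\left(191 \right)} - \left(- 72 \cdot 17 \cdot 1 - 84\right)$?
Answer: $1169$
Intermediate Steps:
$q{\left(191 \right)} - \left(- 72 \cdot 17 \cdot 1 - 84\right) = -139 - \left(- 72 \cdot 17 \cdot 1 - 84\right) = -139 - \left(\left(-72\right) 17 - 84\right) = -139 - \left(-1224 - 84\right) = -139 - -1308 = -139 + 1308 = 1169$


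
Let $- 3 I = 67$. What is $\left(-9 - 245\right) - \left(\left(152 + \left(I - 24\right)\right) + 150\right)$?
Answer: $- \frac{1529}{3} \approx -509.67$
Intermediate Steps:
$I = - \frac{67}{3}$ ($I = \left(- \frac{1}{3}\right) 67 = - \frac{67}{3} \approx -22.333$)
$\left(-9 - 245\right) - \left(\left(152 + \left(I - 24\right)\right) + 150\right) = \left(-9 - 245\right) - \left(\left(152 - \frac{139}{3}\right) + 150\right) = -254 - \left(\left(152 - \frac{139}{3}\right) + 150\right) = -254 - \left(\frac{317}{3} + 150\right) = -254 - \frac{767}{3} = - \frac{1529}{3}$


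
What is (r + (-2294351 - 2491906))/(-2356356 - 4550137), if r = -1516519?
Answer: 6302776/6906493 ≈ 0.91259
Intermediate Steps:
(r + (-2294351 - 2491906))/(-2356356 - 4550137) = (-1516519 + (-2294351 - 2491906))/(-2356356 - 4550137) = (-1516519 - 4786257)/(-6906493) = -6302776*(-1/6906493) = 6302776/6906493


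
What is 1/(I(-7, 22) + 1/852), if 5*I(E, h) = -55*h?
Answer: -852/206183 ≈ -0.0041322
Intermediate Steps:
I(E, h) = -11*h (I(E, h) = (-55*h)/5 = -11*h)
1/(I(-7, 22) + 1/852) = 1/(-11*22 + 1/852) = 1/(-242 + 1/852) = 1/(-206183/852) = -852/206183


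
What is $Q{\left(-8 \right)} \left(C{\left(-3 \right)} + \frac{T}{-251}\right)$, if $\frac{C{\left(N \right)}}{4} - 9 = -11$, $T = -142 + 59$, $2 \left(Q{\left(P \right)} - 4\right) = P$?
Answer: $0$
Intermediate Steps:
$Q{\left(P \right)} = 4 + \frac{P}{2}$
$T = -83$
$C{\left(N \right)} = -8$ ($C{\left(N \right)} = 36 + 4 \left(-11\right) = 36 - 44 = -8$)
$Q{\left(-8 \right)} \left(C{\left(-3 \right)} + \frac{T}{-251}\right) = \left(4 + \frac{1}{2} \left(-8\right)\right) \left(-8 - \frac{83}{-251}\right) = \left(4 - 4\right) \left(-8 - - \frac{83}{251}\right) = 0 \left(-8 + \frac{83}{251}\right) = 0 \left(- \frac{1925}{251}\right) = 0$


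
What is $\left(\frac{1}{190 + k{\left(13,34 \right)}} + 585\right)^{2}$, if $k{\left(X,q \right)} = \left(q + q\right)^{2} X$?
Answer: $\frac{1244443516842241}{3636331204} \approx 3.4223 \cdot 10^{5}$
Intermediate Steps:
$k{\left(X,q \right)} = 4 X q^{2}$ ($k{\left(X,q \right)} = \left(2 q\right)^{2} X = 4 q^{2} X = 4 X q^{2}$)
$\left(\frac{1}{190 + k{\left(13,34 \right)}} + 585\right)^{2} = \left(\frac{1}{190 + 4 \cdot 13 \cdot 34^{2}} + 585\right)^{2} = \left(\frac{1}{190 + 4 \cdot 13 \cdot 1156} + 585\right)^{2} = \left(\frac{1}{190 + 60112} + 585\right)^{2} = \left(\frac{1}{60302} + 585\right)^{2} = \left(\frac{35276671}{60302}\right)^{2} = \frac{1244443516842241}{3636331204}$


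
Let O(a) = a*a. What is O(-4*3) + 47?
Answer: 191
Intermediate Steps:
O(a) = a**2
O(-4*3) + 47 = (-4*3)**2 + 47 = (-12)**2 + 47 = 144 + 47 = 191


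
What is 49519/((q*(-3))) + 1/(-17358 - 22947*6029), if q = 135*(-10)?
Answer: 802203986767/65609688150 ≈ 12.227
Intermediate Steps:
q = -1350
49519/((q*(-3))) + 1/(-17358 - 22947*6029) = 49519/((-1350*(-3))) + 1/(-17358 - 22947*6029) = 49519/4050 + (1/6029)/(-40305) = 49519*(1/4050) - 1/40305*1/6029 = 49519/4050 - 1/242998845 = 802203986767/65609688150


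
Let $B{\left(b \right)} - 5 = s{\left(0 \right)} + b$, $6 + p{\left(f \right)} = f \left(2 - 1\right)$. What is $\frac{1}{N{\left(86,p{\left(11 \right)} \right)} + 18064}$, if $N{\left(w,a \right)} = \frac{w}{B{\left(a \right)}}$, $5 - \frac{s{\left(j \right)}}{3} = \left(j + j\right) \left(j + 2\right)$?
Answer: $\frac{25}{451686} \approx 5.5348 \cdot 10^{-5}$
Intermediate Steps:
$p{\left(f \right)} = -6 + f$ ($p{\left(f \right)} = -6 + f \left(2 - 1\right) = -6 + f 1 = -6 + f$)
$s{\left(j \right)} = 15 - 6 j \left(2 + j\right)$ ($s{\left(j \right)} = 15 - 3 \left(j + j\right) \left(j + 2\right) = 15 - 3 \cdot 2 j \left(2 + j\right) = 15 - 6 j \left(2 + j\right)$)
$B{\left(b \right)} = 20 + b$ ($B{\left(b \right)} = 5 - \left(-15 + 0 - b\right) = 5 + \left(\left(15 + 0 - 0\right) + b\right) = 5 + \left(\left(15 + 0 + 0\right) + b\right) = 5 + \left(15 + b\right) = 20 + b$)
$N{\left(w,a \right)} = \frac{w}{20 + a}$
$\frac{1}{N{\left(86,p{\left(11 \right)} \right)} + 18064} = \frac{1}{\frac{86}{20 + \left(-6 + 11\right)} + 18064} = \frac{1}{\frac{86}{20 + 5} + 18064} = \frac{1}{\frac{86}{25} + 18064} = \frac{1}{\frac{451686}{25}} = \frac{25}{451686}$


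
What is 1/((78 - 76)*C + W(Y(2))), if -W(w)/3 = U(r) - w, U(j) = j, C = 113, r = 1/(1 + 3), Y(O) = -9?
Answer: 4/793 ≈ 0.0050441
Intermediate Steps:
r = 1/4 ≈ 0.25000
W(w) = -3/4 + 3*w (W(w) = -3*(1/4 - w) = -3/4 + 3*w)
1/((78 - 76)*C + W(Y(2))) = 1/((78 - 76)*113 + (-3/4 + 3*(-9))) = 1/(2*113 + (-3/4 - 27)) = 1/(226 - 111/4) = 1/(793/4) = 4/793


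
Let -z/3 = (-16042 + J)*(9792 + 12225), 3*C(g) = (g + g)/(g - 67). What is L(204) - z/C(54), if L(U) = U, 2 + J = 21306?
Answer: -251015409/2 ≈ -1.2551e+8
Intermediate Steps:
J = 21304 (J = -2 + 21306 = 21304)
C(g) = 2*g/(3*(-67 + g)) (C(g) = ((g + g)/(g - 67))/3 = ((2*g)/(-67 + g))/3 = (2*g/(-67 + g))/3 = 2*g/(3*(-67 + g)))
z = -347560362 (z = -3*(-16042 + 21304)*(9792 + 12225) = -15786*22017 = -3*115853454 = -347560362)
L(204) - z/C(54) = 204 - (-347560362)/((⅔)*54/(-67 + 54)) = 204 - (-347560362)/((⅔)*54/(-13)) = 204 - (-347560362)/((⅔)*54*(-1/13)) = 204 - (-347560362)/(-36/13) = 204 - (-347560362)*(-13)/36 = 204 - 1*251015817/2 = 204 - 251015817/2 = -251015409/2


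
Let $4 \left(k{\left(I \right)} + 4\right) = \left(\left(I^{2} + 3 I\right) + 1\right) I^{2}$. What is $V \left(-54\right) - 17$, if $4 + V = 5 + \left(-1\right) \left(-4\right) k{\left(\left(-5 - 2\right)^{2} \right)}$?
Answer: $-330487253$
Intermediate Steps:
$k{\left(I \right)} = -4 + \frac{I^{2} \left(1 + I^{2} + 3 I\right)}{4}$ ($k{\left(I \right)} = -4 + \frac{\left(\left(I^{2} + 3 I\right) + 1\right) I^{2}}{4} = -4 + \frac{\left(1 + I^{2} + 3 I\right) I^{2}}{4} = -4 + \frac{I^{2} \left(1 + I^{2} + 3 I\right)}{4}$)
$V = 6120134$ ($V = -4 + \left(5 + \left(-1\right) \left(-4\right) \left(-4 + \frac{\left(\left(-5 - 2\right)^{2}\right)^{2}}{4} + \frac{\left(\left(-5 - 2\right)^{2}\right)^{4}}{4} + \frac{3 \left(\left(-5 - 2\right)^{2}\right)^{3}}{4}\right)\right) = -4 + \left(5 + 4 \left(-4 + \frac{\left(\left(-7\right)^{2}\right)^{2}}{4} + \frac{\left(\left(-7\right)^{2}\right)^{4}}{4} + \frac{3 \left(\left(-7\right)^{2}\right)^{3}}{4}\right)\right) = -4 + \left(5 + 4 \left(-4 + \frac{49^{2}}{4} + \frac{49^{4}}{4} + \frac{3 \cdot 49^{3}}{4}\right)\right) = -4 + \left(5 + 4 \left(-4 + \frac{1}{4} \cdot 2401 + \frac{1}{4} \cdot 5764801 + \frac{3}{4} \cdot 117649\right)\right) = -4 + \left(5 + 4 \left(-4 + \frac{2401}{4} + \frac{5764801}{4} + \frac{352947}{4}\right)\right) = -4 + \left(5 + 4 \cdot \frac{6120133}{4}\right) = -4 + \left(5 + 6120133\right) = -4 + 6120138 = 6120134$)
$V \left(-54\right) - 17 = 6120134 \left(-54\right) - 17 = -330487236 - 17 = -330487253$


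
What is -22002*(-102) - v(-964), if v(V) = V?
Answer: 2245168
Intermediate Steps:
-22002*(-102) - v(-964) = -22002*(-102) - 1*(-964) = 2244204 + 964 = 2245168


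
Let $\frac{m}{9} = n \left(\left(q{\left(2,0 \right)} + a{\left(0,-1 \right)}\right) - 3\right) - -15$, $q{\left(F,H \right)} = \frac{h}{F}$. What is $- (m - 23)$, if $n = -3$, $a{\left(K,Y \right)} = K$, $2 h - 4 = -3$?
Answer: $- \frac{745}{4} \approx -186.25$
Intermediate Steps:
$h = \frac{1}{2}$ ($h = 2 + \frac{1}{2} \left(-3\right) = 2 - \frac{3}{2} = \frac{1}{2} \approx 0.5$)
$q{\left(F,H \right)} = \frac{1}{2 F}$
$m = \frac{837}{4}$ ($m = 9 \left(- 3 \left(\left(\frac{1}{2 \cdot 2} + 0\right) - 3\right) - -15\right) = 9 \left(- 3 \left(\left(\frac{1}{2} \cdot \frac{1}{2} + 0\right) - 3\right) + 15\right) = 9 \left(- 3 \left(\left(\frac{1}{4} + 0\right) - 3\right) + 15\right) = 9 \left(- 3 \left(\frac{1}{4} - 3\right) + 15\right) = 9 \left(\left(-3\right) \left(- \frac{11}{4}\right) + 15\right) = 9 \left(\frac{33}{4} + 15\right) = 9 \cdot \frac{93}{4} = \frac{837}{4} \approx 209.25$)
$- (m - 23) = - (\frac{837}{4} - 23) = \left(-1\right) \frac{745}{4} = - \frac{745}{4}$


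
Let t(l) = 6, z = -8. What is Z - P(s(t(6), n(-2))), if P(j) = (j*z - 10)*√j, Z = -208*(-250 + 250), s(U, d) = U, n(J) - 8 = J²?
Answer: 58*√6 ≈ 142.07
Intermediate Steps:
n(J) = 8 + J²
Z = 0 (Z = -208*0 = 0)
P(j) = √j*(-10 - 8*j) (P(j) = (j*(-8) - 10)*√j = (-8*j - 10)*√j = (-10 - 8*j)*√j = √j*(-10 - 8*j))
Z - P(s(t(6), n(-2))) = 0 - √6*(-10 - 8*6) = 0 - √6*(-10 - 48) = 0 - √6*(-58) = 0 - (-58)*√6 = 0 + 58*√6 = 58*√6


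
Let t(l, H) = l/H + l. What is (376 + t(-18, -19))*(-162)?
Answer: -1104840/19 ≈ -58150.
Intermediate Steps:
t(l, H) = l + l/H
(376 + t(-18, -19))*(-162) = (376 + (-18 - 18/(-19)))*(-162) = (376 + (-18 - 18*(-1/19)))*(-162) = (376 + (-18 + 18/19))*(-162) = (376 - 324/19)*(-162) = (6820/19)*(-162) = -1104840/19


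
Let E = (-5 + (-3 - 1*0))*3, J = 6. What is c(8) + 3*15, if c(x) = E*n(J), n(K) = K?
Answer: -99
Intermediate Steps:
E = -24 (E = (-5 + (-3 + 0))*3 = (-5 - 3)*3 = -8*3 = -24)
c(x) = -144 (c(x) = -24*6 = -144)
c(8) + 3*15 = -144 + 3*15 = -144 + 45 = -99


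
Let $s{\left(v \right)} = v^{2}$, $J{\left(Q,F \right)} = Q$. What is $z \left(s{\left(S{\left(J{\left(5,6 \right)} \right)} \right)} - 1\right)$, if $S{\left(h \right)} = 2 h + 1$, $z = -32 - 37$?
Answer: $-8280$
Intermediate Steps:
$z = -69$
$S{\left(h \right)} = 1 + 2 h$
$z \left(s{\left(S{\left(J{\left(5,6 \right)} \right)} \right)} - 1\right) = - 69 \left(\left(1 + 2 \cdot 5\right)^{2} - 1\right) = - 69 \left(\left(1 + 10\right)^{2} - 1\right) = - 69 \left(11^{2} - 1\right) = - 69 \left(121 - 1\right) = \left(-69\right) 120 = -8280$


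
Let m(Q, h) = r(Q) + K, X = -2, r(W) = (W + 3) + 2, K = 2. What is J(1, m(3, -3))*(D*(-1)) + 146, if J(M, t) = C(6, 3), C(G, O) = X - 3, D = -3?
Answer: 131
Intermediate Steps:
r(W) = 5 + W (r(W) = (3 + W) + 2 = 5 + W)
m(Q, h) = 7 + Q (m(Q, h) = (5 + Q) + 2 = 7 + Q)
C(G, O) = -5 (C(G, O) = -2 - 3 = -5)
J(M, t) = -5
J(1, m(3, -3))*(D*(-1)) + 146 = -(-15)*(-1) + 146 = -5*3 + 146 = -15 + 146 = 131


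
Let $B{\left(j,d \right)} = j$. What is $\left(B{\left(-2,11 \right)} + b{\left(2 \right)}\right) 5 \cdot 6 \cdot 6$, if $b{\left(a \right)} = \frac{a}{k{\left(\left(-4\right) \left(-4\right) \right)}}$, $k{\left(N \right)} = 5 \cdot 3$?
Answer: $-336$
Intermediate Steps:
$k{\left(N \right)} = 15$
$b{\left(a \right)} = \frac{a}{15}$
$\left(B{\left(-2,11 \right)} + b{\left(2 \right)}\right) 5 \cdot 6 \cdot 6 = \left(-2 + \frac{1}{15} \cdot 2\right) 5 \cdot 6 \cdot 6 = \left(-2 + \frac{2}{15}\right) 30 \cdot 6 = \left(- \frac{28}{15}\right) 180 = -336$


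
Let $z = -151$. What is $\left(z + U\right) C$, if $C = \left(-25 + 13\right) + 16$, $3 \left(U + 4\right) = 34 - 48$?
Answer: $- \frac{1916}{3} \approx -638.67$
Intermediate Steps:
$U = - \frac{26}{3}$ ($U = -4 + \frac{34 - 48}{3} = -4 + \frac{1}{3} \left(-14\right) = -4 - \frac{14}{3} = - \frac{26}{3} \approx -8.6667$)
$C = 4$ ($C = -12 + 16 = 4$)
$\left(z + U\right) C = \left(-151 - \frac{26}{3}\right) 4 = \left(- \frac{479}{3}\right) 4 = - \frac{1916}{3}$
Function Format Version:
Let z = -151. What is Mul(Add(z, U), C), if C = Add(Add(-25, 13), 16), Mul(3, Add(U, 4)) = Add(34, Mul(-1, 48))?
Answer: Rational(-1916, 3) ≈ -638.67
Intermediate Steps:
U = Rational(-26, 3) (U = Add(-4, Mul(Rational(1, 3), Add(34, Mul(-1, 48)))) = Add(-4, Mul(Rational(1, 3), Add(34, -48))) = Add(-4, Mul(Rational(1, 3), -14)) = Add(-4, Rational(-14, 3)) = Rational(-26, 3) ≈ -8.6667)
C = 4 (C = Add(-12, 16) = 4)
Mul(Add(z, U), C) = Mul(Add(-151, Rational(-26, 3)), 4) = Mul(Rational(-479, 3), 4) = Rational(-1916, 3)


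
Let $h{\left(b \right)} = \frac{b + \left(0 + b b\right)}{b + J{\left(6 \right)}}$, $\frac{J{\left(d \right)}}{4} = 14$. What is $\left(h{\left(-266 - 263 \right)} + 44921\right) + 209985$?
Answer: $\frac{10935566}{43} \approx 2.5432 \cdot 10^{5}$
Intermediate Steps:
$J{\left(d \right)} = 56$ ($J{\left(d \right)} = 4 \cdot 14 = 56$)
$h{\left(b \right)} = \frac{b + b^{2}}{56 + b}$ ($h{\left(b \right)} = \frac{b + \left(0 + b b\right)}{b + 56} = \frac{b + \left(0 + b^{2}\right)}{56 + b} = \frac{b + b^{2}}{56 + b}$)
$\left(h{\left(-266 - 263 \right)} + 44921\right) + 209985 = \left(\frac{\left(-266 - 263\right) \left(1 - 529\right)}{56 - 529} + 44921\right) + 209985 = \left(- \frac{529 \left(1 - 529\right)}{56 - 529} + 44921\right) + 209985 = \left(\left(-529\right) \frac{1}{-473} \left(-528\right) + 44921\right) + 209985 = \left(\left(-529\right) \left(- \frac{1}{473}\right) \left(-528\right) + 44921\right) + 209985 = \left(- \frac{25392}{43} + 44921\right) + 209985 = \frac{1906211}{43} + 209985 = \frac{10935566}{43}$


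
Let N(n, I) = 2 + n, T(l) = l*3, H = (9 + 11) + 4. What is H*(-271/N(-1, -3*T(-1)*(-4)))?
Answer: -6504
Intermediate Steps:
H = 24 (H = 20 + 4 = 24)
T(l) = 3*l
H*(-271/N(-1, -3*T(-1)*(-4))) = 24*(-271/(2 - 1)) = 24*(-271/1) = 24*(-271*1) = 24*(-271) = -6504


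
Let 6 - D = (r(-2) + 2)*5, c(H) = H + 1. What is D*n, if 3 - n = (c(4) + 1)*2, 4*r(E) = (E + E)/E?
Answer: 117/2 ≈ 58.500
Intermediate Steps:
c(H) = 1 + H
r(E) = 1/2 (r(E) = ((E + E)/E)/4 = ((2*E)/E)/4 = (1/4)*2 = 1/2)
n = -9 (n = 3 - ((1 + 4) + 1)*2 = 3 - (5 + 1)*2 = 3 - 6*2 = 3 - 1*12 = 3 - 12 = -9)
D = -13/2 (D = 6 - (1/2 + 2)*5 = 6 - 5*5/2 = 6 - 1*25/2 = 6 - 25/2 = -13/2 ≈ -6.5000)
D*n = -13/2*(-9) = 117/2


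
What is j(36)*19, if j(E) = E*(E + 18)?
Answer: 36936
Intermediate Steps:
j(E) = E*(18 + E)
j(36)*19 = (36*(18 + 36))*19 = (36*54)*19 = 1944*19 = 36936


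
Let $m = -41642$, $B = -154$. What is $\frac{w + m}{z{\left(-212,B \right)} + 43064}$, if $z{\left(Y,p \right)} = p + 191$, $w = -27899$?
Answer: $- \frac{69541}{43101} \approx -1.6134$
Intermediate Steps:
$z{\left(Y,p \right)} = 191 + p$
$\frac{w + m}{z{\left(-212,B \right)} + 43064} = \frac{-27899 - 41642}{\left(191 - 154\right) + 43064} = - \frac{69541}{37 + 43064} = - \frac{69541}{43101}$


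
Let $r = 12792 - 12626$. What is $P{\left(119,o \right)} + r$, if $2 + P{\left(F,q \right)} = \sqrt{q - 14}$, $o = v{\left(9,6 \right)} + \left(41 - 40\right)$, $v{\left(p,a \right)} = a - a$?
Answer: $164 + i \sqrt{13} \approx 164.0 + 3.6056 i$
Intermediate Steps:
$v{\left(p,a \right)} = 0$
$o = 1$ ($o = 0 + \left(41 - 40\right) = 0 + 1 = 1$)
$P{\left(F,q \right)} = -2 + \sqrt{-14 + q}$ ($P{\left(F,q \right)} = -2 + \sqrt{q - 14} = -2 + \sqrt{-14 + q}$)
$r = 166$ ($r = 12792 - 12626 = 166$)
$P{\left(119,o \right)} + r = \left(-2 + \sqrt{-14 + 1}\right) + 166 = \left(-2 + \sqrt{-13}\right) + 166 = \left(-2 + i \sqrt{13}\right) + 166 = 164 + i \sqrt{13}$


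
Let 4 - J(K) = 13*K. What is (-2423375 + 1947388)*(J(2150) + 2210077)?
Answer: -1038665988297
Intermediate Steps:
J(K) = 4 - 13*K
(-2423375 + 1947388)*(J(2150) + 2210077) = (-2423375 + 1947388)*((4 - 13*2150) + 2210077) = -475987*((4 - 27950) + 2210077) = -475987*(-27946 + 2210077) = -475987*2182131 = -1038665988297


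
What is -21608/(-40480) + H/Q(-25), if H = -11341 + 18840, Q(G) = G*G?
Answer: 7926613/632500 ≈ 12.532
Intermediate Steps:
Q(G) = G**2
H = 7499
-21608/(-40480) + H/Q(-25) = -21608/(-40480) + 7499/((-25)**2) = -21608*(-1/40480) + 7499/625 = 2701/5060 + 7499*(1/625) = 2701/5060 + 7499/625 = 7926613/632500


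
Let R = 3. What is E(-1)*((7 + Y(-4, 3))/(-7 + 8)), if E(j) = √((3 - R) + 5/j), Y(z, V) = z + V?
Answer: 6*I*√5 ≈ 13.416*I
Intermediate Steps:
Y(z, V) = V + z
E(j) = √5*√(1/j) (E(j) = √((3 - 1*3) + 5/j) = √((3 - 3) + 5/j) = √(0 + 5/j) = √(5/j) = √5*√(1/j))
E(-1)*((7 + Y(-4, 3))/(-7 + 8)) = (√5*√(1/(-1)))*((7 + (3 - 4))/(-7 + 8)) = (√5*√(-1))*((7 - 1)/1) = (√5*I)*(6*1) = (I*√5)*6 = 6*I*√5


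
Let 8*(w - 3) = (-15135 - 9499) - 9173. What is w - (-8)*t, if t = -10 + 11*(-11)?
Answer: -42167/8 ≈ -5270.9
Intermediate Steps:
t = -131 (t = -10 - 121 = -131)
w = -33783/8 (w = 3 + ((-15135 - 9499) - 9173)/8 = 3 + (-24634 - 9173)/8 = 3 + (⅛)*(-33807) = 3 - 33807/8 = -33783/8 ≈ -4222.9)
w - (-8)*t = -33783/8 - (-8)*(-131) = -33783/8 - 1*1048 = -33783/8 - 1048 = -42167/8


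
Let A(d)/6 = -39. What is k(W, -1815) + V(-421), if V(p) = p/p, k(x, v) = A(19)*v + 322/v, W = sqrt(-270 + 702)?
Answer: 770850143/1815 ≈ 4.2471e+5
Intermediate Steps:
A(d) = -234 (A(d) = 6*(-39) = -234)
W = 12*sqrt(3) (W = sqrt(432) = 12*sqrt(3) ≈ 20.785)
k(x, v) = -234*v + 322/v
V(p) = 1
k(W, -1815) + V(-421) = (-234*(-1815) + 322/(-1815)) + 1 = (424710 + 322*(-1/1815)) + 1 = (424710 - 322/1815) + 1 = 770848328/1815 + 1 = 770850143/1815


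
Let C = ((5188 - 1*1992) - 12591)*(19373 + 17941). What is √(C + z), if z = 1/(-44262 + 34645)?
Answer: I*√32422598903895287/9617 ≈ 18723.0*I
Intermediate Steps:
z = -1/9617 (z = 1/(-9617) = -1/9617 ≈ -0.00010398)
C = -350565030 (C = ((5188 - 1992) - 12591)*37314 = (3196 - 12591)*37314 = -9395*37314 = -350565030)
√(C + z) = √(-350565030 - 1/9617) = √(-3371383893511/9617) = I*√32422598903895287/9617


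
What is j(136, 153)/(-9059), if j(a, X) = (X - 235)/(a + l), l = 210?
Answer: 41/1567207 ≈ 2.6161e-5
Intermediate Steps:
j(a, X) = (-235 + X)/(210 + a) (j(a, X) = (X - 235)/(a + 210) = (-235 + X)/(210 + a))
j(136, 153)/(-9059) = ((-235 + 153)/(210 + 136))/(-9059) = (-82/346)*(-1/9059) = ((1/346)*(-82))*(-1/9059) = -41/173*(-1/9059) = 41/1567207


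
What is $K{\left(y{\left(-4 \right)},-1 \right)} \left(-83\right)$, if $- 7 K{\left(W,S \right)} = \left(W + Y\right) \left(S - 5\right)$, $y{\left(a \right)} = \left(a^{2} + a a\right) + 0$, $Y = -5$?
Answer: $- \frac{13446}{7} \approx -1920.9$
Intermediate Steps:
$y{\left(a \right)} = 2 a^{2}$ ($y{\left(a \right)} = \left(a^{2} + a^{2}\right) + 0 = 2 a^{2} + 0 = 2 a^{2}$)
$K{\left(W,S \right)} = - \frac{\left(-5 + S\right) \left(-5 + W\right)}{7}$ ($K{\left(W,S \right)} = - \frac{\left(W - 5\right) \left(S - 5\right)}{7} = - \frac{\left(-5 + W\right) \left(-5 + S\right)}{7} = - \frac{\left(-5 + S\right) \left(-5 + W\right)}{7}$)
$K{\left(y{\left(-4 \right)},-1 \right)} \left(-83\right) = \left(- \frac{25}{7} + \frac{5}{7} \left(-1\right) + \frac{5 \cdot 2 \left(-4\right)^{2}}{7} - - \frac{2 \left(-4\right)^{2}}{7}\right) \left(-83\right) = \left(- \frac{25}{7} - \frac{5}{7} + \frac{5 \cdot 2 \cdot 16}{7} - - \frac{2 \cdot 16}{7}\right) \left(-83\right) = \left(- \frac{25}{7} - \frac{5}{7} + \frac{5}{7} \cdot 32 - \left(- \frac{1}{7}\right) 32\right) \left(-83\right) = \left(- \frac{25}{7} - \frac{5}{7} + \frac{160}{7} + \frac{32}{7}\right) \left(-83\right) = \frac{162}{7} \left(-83\right) = - \frac{13446}{7}$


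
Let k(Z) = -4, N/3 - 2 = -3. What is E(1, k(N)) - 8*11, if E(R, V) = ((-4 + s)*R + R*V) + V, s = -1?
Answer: -101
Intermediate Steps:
N = -3 (N = 6 + 3*(-3) = 6 - 9 = -3)
E(R, V) = V - 5*R + R*V (E(R, V) = ((-4 - 1)*R + R*V) + V = (-5*R + R*V) + V = V - 5*R + R*V)
E(1, k(N)) - 8*11 = (-4 - 5*1 + 1*(-4)) - 8*11 = (-4 - 5 - 4) - 88 = -13 - 88 = -101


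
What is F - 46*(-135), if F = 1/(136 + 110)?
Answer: 1527661/246 ≈ 6210.0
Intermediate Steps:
F = 1/246 ≈ 0.0040650
F - 46*(-135) = 1/246 - 46*(-135) = 1/246 + 6210 = 1527661/246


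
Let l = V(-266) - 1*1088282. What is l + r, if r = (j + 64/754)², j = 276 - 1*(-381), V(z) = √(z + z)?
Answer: -93310738537/142129 + 2*I*√133 ≈ -6.5652e+5 + 23.065*I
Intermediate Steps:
V(z) = √2*√z (V(z) = √(2*z) = √2*√z)
j = 657 (j = 276 + 381 = 657)
r = 61365693841/142129 (r = (657 + 64/754)² = (657 + 64*(1/754))² = (657 + 32/377)² = (247721/377)² = 61365693841/142129 ≈ 4.3176e+5)
l = -1088282 + 2*I*√133 (l = √2*√(-266) - 1*1088282 = √2*(I*√266) - 1088282 = 2*I*√133 - 1088282 = -1088282 + 2*I*√133 ≈ -1.0883e+6 + 23.065*I)
l + r = (-1088282 + 2*I*√133) + 61365693841/142129 = -93310738537/142129 + 2*I*√133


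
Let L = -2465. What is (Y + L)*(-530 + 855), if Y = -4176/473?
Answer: -380289325/473 ≈ -8.0399e+5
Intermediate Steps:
Y = -4176/473 (Y = -4176*1/473 = -4176/473 ≈ -8.8288)
(Y + L)*(-530 + 855) = (-4176/473 - 2465)*(-530 + 855) = -1170121/473*325 = -380289325/473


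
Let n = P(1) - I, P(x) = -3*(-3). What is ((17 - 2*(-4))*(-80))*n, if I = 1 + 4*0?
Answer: -16000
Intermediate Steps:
P(x) = 9
I = 1 (I = 1 + 0 = 1)
n = 8 (n = 9 - 1*1 = 9 - 1 = 8)
((17 - 2*(-4))*(-80))*n = ((17 - 2*(-4))*(-80))*8 = ((17 - 1*(-8))*(-80))*8 = ((17 + 8)*(-80))*8 = (25*(-80))*8 = -2000*8 = -16000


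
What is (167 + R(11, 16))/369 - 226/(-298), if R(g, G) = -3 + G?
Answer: 7613/6109 ≈ 1.2462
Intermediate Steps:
(167 + R(11, 16))/369 - 226/(-298) = (167 + (-3 + 16))/369 - 226/(-298) = (167 + 13)*(1/369) - 226*(-1/298) = 180*(1/369) + 113/149 = 20/41 + 113/149 = 7613/6109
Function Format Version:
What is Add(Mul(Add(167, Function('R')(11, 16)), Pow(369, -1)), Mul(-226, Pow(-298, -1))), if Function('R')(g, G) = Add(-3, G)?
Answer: Rational(7613, 6109) ≈ 1.2462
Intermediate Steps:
Add(Mul(Add(167, Function('R')(11, 16)), Pow(369, -1)), Mul(-226, Pow(-298, -1))) = Add(Mul(Add(167, Add(-3, 16)), Pow(369, -1)), Mul(-226, Pow(-298, -1))) = Add(Mul(Add(167, 13), Rational(1, 369)), Mul(-226, Rational(-1, 298))) = Add(Mul(180, Rational(1, 369)), Rational(113, 149)) = Add(Rational(20, 41), Rational(113, 149)) = Rational(7613, 6109)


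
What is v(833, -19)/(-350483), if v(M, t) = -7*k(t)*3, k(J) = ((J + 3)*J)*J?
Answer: -17328/50069 ≈ -0.34608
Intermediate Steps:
k(J) = J²*(3 + J) (k(J) = ((3 + J)*J)*J = (J*(3 + J))*J = J²*(3 + J))
v(M, t) = -21*t²*(3 + t) (v(M, t) = -7*t²*(3 + t)*3 = -21*t²*(3 + t))
v(833, -19)/(-350483) = (21*(-19)²*(-3 - 1*(-19)))/(-350483) = (21*361*(-3 + 19))*(-1/350483) = (21*361*16)*(-1/350483) = 121296*(-1/350483) = -17328/50069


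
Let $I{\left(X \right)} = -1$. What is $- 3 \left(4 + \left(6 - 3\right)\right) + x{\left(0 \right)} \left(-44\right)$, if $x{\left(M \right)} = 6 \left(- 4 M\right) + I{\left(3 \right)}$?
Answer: $23$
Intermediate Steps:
$x{\left(M \right)} = -1 - 24 M$ ($x{\left(M \right)} = 6 \left(- 4 M\right) - 1 = - 24 M - 1 = -1 - 24 M$)
$- 3 \left(4 + \left(6 - 3\right)\right) + x{\left(0 \right)} \left(-44\right) = - 3 \left(4 + \left(6 - 3\right)\right) + \left(-1 - 0\right) \left(-44\right) = - 3 \left(4 + 3\right) + \left(-1 + 0\right) \left(-44\right) = \left(-3\right) 7 - -44 = -21 + 44 = 23$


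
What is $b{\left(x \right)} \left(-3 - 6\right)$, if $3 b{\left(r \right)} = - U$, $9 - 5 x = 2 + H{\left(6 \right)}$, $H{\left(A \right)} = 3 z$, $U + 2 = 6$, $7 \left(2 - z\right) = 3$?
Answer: $12$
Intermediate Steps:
$z = \frac{11}{7}$ ($z = 2 - \frac{3}{7} = \frac{11}{7} \approx 1.5714$)
$U = 4$ ($U = -2 + 6 = 4$)
$H{\left(A \right)} = \frac{33}{7}$ ($H{\left(A \right)} = 3 \cdot \frac{11}{7} = \frac{33}{7}$)
$x = \frac{16}{35}$ ($x = \frac{9}{5} - \frac{2 + \frac{33}{7}}{5} = \frac{9}{5} - \frac{47}{35} = \frac{16}{35} \approx 0.45714$)
$b{\left(r \right)} = - \frac{4}{3}$ ($b{\left(r \right)} = \frac{\left(-1\right) 4}{3} = \frac{1}{3} \left(-4\right) = - \frac{4}{3}$)
$b{\left(x \right)} \left(-3 - 6\right) = - \frac{4 \left(-3 - 6\right)}{3} = \left(- \frac{4}{3}\right) \left(-9\right) = 12$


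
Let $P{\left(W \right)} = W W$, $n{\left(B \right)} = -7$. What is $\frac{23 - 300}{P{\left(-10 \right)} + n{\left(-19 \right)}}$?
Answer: $- \frac{277}{93} \approx -2.9785$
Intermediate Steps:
$P{\left(W \right)} = W^{2}$
$\frac{23 - 300}{P{\left(-10 \right)} + n{\left(-19 \right)}} = \frac{23 - 300}{\left(-10\right)^{2} - 7} = - \frac{277}{100 - 7} = - \frac{277}{93}$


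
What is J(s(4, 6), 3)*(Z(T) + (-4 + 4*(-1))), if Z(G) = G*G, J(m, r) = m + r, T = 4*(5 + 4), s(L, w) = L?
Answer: 9016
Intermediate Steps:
T = 36 (T = 4*9 = 36)
Z(G) = G²
J(s(4, 6), 3)*(Z(T) + (-4 + 4*(-1))) = (4 + 3)*(36² + (-4 + 4*(-1))) = 7*(1296 + (-4 - 4)) = 7*(1296 - 8) = 7*1288 = 9016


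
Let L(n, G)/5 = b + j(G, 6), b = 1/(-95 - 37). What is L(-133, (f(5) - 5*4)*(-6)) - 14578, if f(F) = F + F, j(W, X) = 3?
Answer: -1922321/132 ≈ -14563.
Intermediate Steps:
b = -1/132 (b = 1/(-132) = -1/132 ≈ -0.0075758)
f(F) = 2*F
L(n, G) = 1975/132 (L(n, G) = 5*(-1/132 + 3) = 5*(395/132) = 1975/132)
L(-133, (f(5) - 5*4)*(-6)) - 14578 = 1975/132 - 14578 = -1922321/132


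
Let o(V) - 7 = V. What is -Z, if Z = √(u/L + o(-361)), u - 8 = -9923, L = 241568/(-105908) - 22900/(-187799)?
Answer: -3*√13568327241373735539989/5367616954 ≈ -65.103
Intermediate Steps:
L = -10735233908/4972354123 (L = 241568*(-1/105908) - 22900*(-1/187799) = -60392/26477 + 22900/187799 = -10735233908/4972354123 ≈ -2.1590)
u = -9915 (u = 8 - 9923 = -9915)
o(V) = 7 + V
Z = 3*√13568327241373735539989/5367616954 (Z = √(-9915/(-10735233908/4972354123) + (7 - 361)) = √(-9915*(-4972354123/10735233908) - 354) = √(49300891129545/10735233908 - 354) = √(45500618326113/10735233908) = 3*√13568327241373735539989/5367616954 ≈ 65.103)
-Z = -3*√13568327241373735539989/5367616954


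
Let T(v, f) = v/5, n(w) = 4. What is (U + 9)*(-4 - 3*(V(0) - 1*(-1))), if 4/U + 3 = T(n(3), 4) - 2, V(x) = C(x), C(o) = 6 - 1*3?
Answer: -2704/21 ≈ -128.76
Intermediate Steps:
C(o) = 3 (C(o) = 6 - 3 = 3)
T(v, f) = v/5 (T(v, f) = v*(1/5) = v/5)
V(x) = 3
U = -20/21 (U = 4/(-3 + ((1/5)*4 - 2)) = 4/(-3 + (4/5 - 2)) = 4/(-3 - 6/5) = 4/(-21/5) = 4*(-5/21) = -20/21 ≈ -0.95238)
(U + 9)*(-4 - 3*(V(0) - 1*(-1))) = (-20/21 + 9)*(-4 - 3*(3 - 1*(-1))) = 169*(-4 - 3*(3 + 1))/21 = 169*(-4 - 3*4)/21 = 169*(-4 - 12)/21 = (169/21)*(-16) = -2704/21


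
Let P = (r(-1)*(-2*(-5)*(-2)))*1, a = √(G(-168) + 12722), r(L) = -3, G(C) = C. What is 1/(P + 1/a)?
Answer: 753240/45194399 - √12554/45194399 ≈ 0.016664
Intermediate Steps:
a = √12554 (a = √(-168 + 12722) = √12554 ≈ 112.04)
P = 60 (P = -3*(-2*(-5))*(-2)*1 = -30*(-2)*1 = -3*(-20)*1 = 60*1 = 60)
1/(P + 1/a) = 1/(60 + 1/(√12554)) = 1/(60 + √12554/12554)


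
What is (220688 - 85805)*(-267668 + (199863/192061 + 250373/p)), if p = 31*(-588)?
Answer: -6019122455896935459/166708948 ≈ -3.6106e+10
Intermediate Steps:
p = -18228
(220688 - 85805)*(-267668 + (199863/192061 + 250373/p)) = (220688 - 85805)*(-267668 + (199863/192061 + 250373/(-18228))) = 134883*(-267668 + (199863*(1/192061) + 250373*(-1/18228))) = 134883*(-267668 + (199863/192061 - 250373/18228)) = 134883*(-267668 - 44443785989/3500887908) = 134883*(-937120108344533/3500887908) = -6019122455896935459/166708948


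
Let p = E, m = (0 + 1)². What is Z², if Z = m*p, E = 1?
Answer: 1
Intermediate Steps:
m = 1 (m = 1² = 1)
p = 1
Z = 1 (Z = 1*1 = 1)
Z² = 1² = 1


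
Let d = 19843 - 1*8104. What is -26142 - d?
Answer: -37881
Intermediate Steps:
d = 11739 (d = 19843 - 8104 = 11739)
-26142 - d = -26142 - 1*11739 = -26142 - 11739 = -37881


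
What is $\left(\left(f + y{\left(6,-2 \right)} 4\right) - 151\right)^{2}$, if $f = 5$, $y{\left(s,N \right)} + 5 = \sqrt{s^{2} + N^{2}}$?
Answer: $28196 - 2656 \sqrt{10} \approx 19797.0$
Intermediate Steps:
$y{\left(s,N \right)} = -5 + \sqrt{N^{2} + s^{2}}$ ($y{\left(s,N \right)} = -5 + \sqrt{s^{2} + N^{2}} = -5 + \sqrt{N^{2} + s^{2}}$)
$\left(\left(f + y{\left(6,-2 \right)} 4\right) - 151\right)^{2} = \left(\left(5 + \left(-5 + \sqrt{\left(-2\right)^{2} + 6^{2}}\right) 4\right) - 151\right)^{2} = \left(\left(5 + \left(-5 + \sqrt{4 + 36}\right) 4\right) - 151\right)^{2} = \left(\left(5 + \left(-5 + \sqrt{40}\right) 4\right) - 151\right)^{2} = \left(\left(5 + \left(-5 + 2 \sqrt{10}\right) 4\right) - 151\right)^{2} = \left(\left(5 - \left(20 - 8 \sqrt{10}\right)\right) - 151\right)^{2} = \left(\left(-15 + 8 \sqrt{10}\right) - 151\right)^{2} = \left(-166 + 8 \sqrt{10}\right)^{2}$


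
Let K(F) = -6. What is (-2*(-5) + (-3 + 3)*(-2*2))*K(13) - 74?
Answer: -134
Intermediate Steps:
(-2*(-5) + (-3 + 3)*(-2*2))*K(13) - 74 = (-2*(-5) + (-3 + 3)*(-2*2))*(-6) - 74 = (10 + 0*(-4))*(-6) - 74 = (10 + 0)*(-6) - 74 = 10*(-6) - 74 = -60 - 74 = -134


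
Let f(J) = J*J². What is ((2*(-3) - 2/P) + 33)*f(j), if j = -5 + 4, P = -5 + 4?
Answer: -29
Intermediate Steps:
P = -1
j = -1
f(J) = J³
((2*(-3) - 2/P) + 33)*f(j) = ((2*(-3) - 2/(-1)) + 33)*(-1)³ = ((-6 - 2*(-1)) + 33)*(-1) = ((-6 + 2) + 33)*(-1) = (-4 + 33)*(-1) = 29*(-1) = -29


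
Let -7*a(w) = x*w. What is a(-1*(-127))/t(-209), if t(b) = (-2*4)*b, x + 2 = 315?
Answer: -39751/11704 ≈ -3.3964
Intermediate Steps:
x = 313 (x = -2 + 315 = 313)
a(w) = -313*w/7
t(b) = -8*b
a(-1*(-127))/t(-209) = (-(-313)*(-127)/7)/((-8*(-209))) = -313/7*127/1672 = -39751/7*1/1672 = -39751/11704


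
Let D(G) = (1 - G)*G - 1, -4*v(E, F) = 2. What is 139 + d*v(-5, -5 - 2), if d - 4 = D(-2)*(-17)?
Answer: 155/2 ≈ 77.500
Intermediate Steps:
v(E, F) = -½ (v(E, F) = -¼*2 = -½)
D(G) = -1 + G*(1 - G) (D(G) = G*(1 - G) - 1 = -1 + G*(1 - G))
d = 123 (d = 4 + (-1 - 2 - 1*(-2)²)*(-17) = 4 + (-1 - 2 - 1*4)*(-17) = 4 + (-1 - 2 - 4)*(-17) = 4 - 7*(-17) = 4 + 119 = 123)
139 + d*v(-5, -5 - 2) = 139 + 123*(-½) = 139 - 123/2 = 155/2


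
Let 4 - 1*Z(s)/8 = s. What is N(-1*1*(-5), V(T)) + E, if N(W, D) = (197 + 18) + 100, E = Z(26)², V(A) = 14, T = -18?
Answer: 31291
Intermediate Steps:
Z(s) = 32 - 8*s
E = 30976 (E = (32 - 8*26)² = (32 - 208)² = (-176)² = 30976)
N(W, D) = 315 (N(W, D) = 215 + 100 = 315)
N(-1*1*(-5), V(T)) + E = 315 + 30976 = 31291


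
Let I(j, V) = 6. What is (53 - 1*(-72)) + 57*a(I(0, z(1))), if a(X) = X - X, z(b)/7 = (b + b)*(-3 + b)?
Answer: 125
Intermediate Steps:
z(b) = 14*b*(-3 + b) (z(b) = 7*((b + b)*(-3 + b)) = 7*((2*b)*(-3 + b)) = 7*(2*b*(-3 + b)) = 14*b*(-3 + b))
a(X) = 0
(53 - 1*(-72)) + 57*a(I(0, z(1))) = (53 - 1*(-72)) + 57*0 = (53 + 72) + 0 = 125 + 0 = 125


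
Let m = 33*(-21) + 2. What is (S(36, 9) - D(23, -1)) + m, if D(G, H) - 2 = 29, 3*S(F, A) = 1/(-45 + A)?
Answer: -77977/108 ≈ -722.01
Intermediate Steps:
S(F, A) = 1/(3*(-45 + A))
D(G, H) = 31 (D(G, H) = 2 + 29 = 31)
m = -691 (m = -693 + 2 = -691)
(S(36, 9) - D(23, -1)) + m = (1/(3*(-45 + 9)) - 1*31) - 691 = ((1/3)/(-36) - 31) - 691 = ((1/3)*(-1/36) - 31) - 691 = (-1/108 - 31) - 691 = -3349/108 - 691 = -77977/108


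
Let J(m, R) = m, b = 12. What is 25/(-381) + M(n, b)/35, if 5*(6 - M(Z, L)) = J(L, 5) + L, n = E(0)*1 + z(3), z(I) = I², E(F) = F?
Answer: -2089/66675 ≈ -0.031331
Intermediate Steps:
n = 9 (n = 0*1 + 3² = 0 + 9 = 9)
M(Z, L) = 6 - 2*L/5 (M(Z, L) = 6 - (L + L)/5 = 6 - 2*L/5)
25/(-381) + M(n, b)/35 = 25/(-381) + (6 - ⅖*12)/35 = 25*(-1/381) + (6 - 24/5)*(1/35) = -25/381 + (6/5)*(1/35) = -25/381 + 6/175 = -2089/66675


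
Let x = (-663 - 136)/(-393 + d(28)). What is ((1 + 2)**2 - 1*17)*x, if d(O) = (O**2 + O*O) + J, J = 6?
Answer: 6392/1181 ≈ 5.4124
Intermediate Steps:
d(O) = 6 + 2*O**2 (d(O) = (O**2 + O*O) + 6 = (O**2 + O**2) + 6 = 2*O**2 + 6 = 6 + 2*O**2)
x = -799/1181 (x = (-663 - 136)/(-393 + (6 + 2*28**2)) = -799/(-393 + (6 + 2*784)) = -799/(-393 + (6 + 1568)) = -799/(-393 + 1574) = -799/1181 ≈ -0.67655)
((1 + 2)**2 - 1*17)*x = ((1 + 2)**2 - 1*17)*(-799/1181) = (3**2 - 17)*(-799/1181) = (9 - 17)*(-799/1181) = -8*(-799/1181) = 6392/1181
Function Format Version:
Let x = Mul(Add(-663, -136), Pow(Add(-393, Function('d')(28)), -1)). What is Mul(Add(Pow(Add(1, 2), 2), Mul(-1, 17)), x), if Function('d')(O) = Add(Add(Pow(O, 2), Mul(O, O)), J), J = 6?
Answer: Rational(6392, 1181) ≈ 5.4124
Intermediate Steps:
Function('d')(O) = Add(6, Mul(2, Pow(O, 2))) (Function('d')(O) = Add(Add(Pow(O, 2), Mul(O, O)), 6) = Add(Add(Pow(O, 2), Pow(O, 2)), 6) = Add(Mul(2, Pow(O, 2)), 6) = Add(6, Mul(2, Pow(O, 2))))
x = Rational(-799, 1181) (x = Mul(Add(-663, -136), Pow(Add(-393, Add(6, Mul(2, Pow(28, 2)))), -1)) = Mul(-799, Pow(Add(-393, Add(6, Mul(2, 784))), -1)) = Mul(-799, Pow(Add(-393, Add(6, 1568)), -1)) = Mul(-799, Pow(Add(-393, 1574), -1)) = Mul(-799, Pow(1181, -1)) = Mul(-799, Rational(1, 1181)) = Rational(-799, 1181) ≈ -0.67655)
Mul(Add(Pow(Add(1, 2), 2), Mul(-1, 17)), x) = Mul(Add(Pow(Add(1, 2), 2), Mul(-1, 17)), Rational(-799, 1181)) = Mul(Add(Pow(3, 2), -17), Rational(-799, 1181)) = Mul(Add(9, -17), Rational(-799, 1181)) = Mul(-8, Rational(-799, 1181)) = Rational(6392, 1181)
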